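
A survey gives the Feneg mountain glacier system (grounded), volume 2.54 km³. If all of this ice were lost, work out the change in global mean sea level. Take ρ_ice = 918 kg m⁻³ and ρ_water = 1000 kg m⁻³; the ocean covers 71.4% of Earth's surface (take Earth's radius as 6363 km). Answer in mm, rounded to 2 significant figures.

Feneg: 2.54 km³ × (918/1000) = 2.332 km³ of water.
Spread over 3.63×10^14 m² of ocean, Δh = 2.332×10^9 / 3.63×10^14 = 6.42×10^-6 m = 6.4×10^-3 mm.

≈ 6.4×10^-3 mm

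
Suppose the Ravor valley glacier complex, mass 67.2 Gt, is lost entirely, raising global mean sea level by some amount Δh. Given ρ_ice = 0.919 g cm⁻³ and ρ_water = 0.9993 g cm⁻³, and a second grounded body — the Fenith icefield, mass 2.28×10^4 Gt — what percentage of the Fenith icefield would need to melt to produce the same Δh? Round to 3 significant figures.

Equal sea-level rise means equal mass of meltwater, i.e. equal mass of ice lost.
Ice mass of Ravor: 6.720×10^13 kg; ice mass of Fenith: 2.280×10^16 kg.
Fraction required = 6.720×10^13 / 2.280×10^16 = 2.95×10^-3 → 0.295 %.

≈ 0.295 %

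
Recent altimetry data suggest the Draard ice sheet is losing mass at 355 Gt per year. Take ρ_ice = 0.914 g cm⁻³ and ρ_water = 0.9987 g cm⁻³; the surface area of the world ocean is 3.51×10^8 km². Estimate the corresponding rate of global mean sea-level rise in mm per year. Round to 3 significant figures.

ρ_w = 0.9987 g cm⁻³ = 998.7 kg m⁻³. Annual water volume added = 355 Gt / ρ_w = 3.550×10^14 kg / 998.7 kg m⁻³ = 3.555×10^11 m³.
Δh per year = 3.555×10^11 / 3.51×10^14 = 1.01×10^-3 m = 1.01 mm.

≈ 1.01 mm/yr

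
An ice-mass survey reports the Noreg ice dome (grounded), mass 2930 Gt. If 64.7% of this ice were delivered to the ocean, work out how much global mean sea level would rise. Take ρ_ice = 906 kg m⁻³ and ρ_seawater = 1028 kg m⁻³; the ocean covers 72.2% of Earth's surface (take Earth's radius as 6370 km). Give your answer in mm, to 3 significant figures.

≈ 5.01 mm

Noreg: 0.647 × 2930 Gt = 1.896×10^15 kg; dividing by ρ_w = 1028 kg m⁻³ gives 1.844×10^12 m³ of water.
Spread over 3.68×10^14 m² of ocean, Δh = 1.844×10^12 / 3.68×10^14 = 5.01×10^-3 m = 5.01 mm.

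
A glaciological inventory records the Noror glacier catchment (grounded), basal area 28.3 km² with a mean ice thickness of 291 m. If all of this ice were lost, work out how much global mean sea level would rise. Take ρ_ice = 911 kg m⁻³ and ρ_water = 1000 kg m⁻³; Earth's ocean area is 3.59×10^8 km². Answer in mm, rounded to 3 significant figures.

≈ 0.0209 mm

Noror: ice volume = 28.3 km² × 291 m = 8.235 km³; 8.235 × (911/1000) = 7.502 km³ of water.
Spread over 3.59×10^14 m² of ocean, Δh = 7.502×10^9 / 3.59×10^14 = 2.09×10^-5 m = 0.0209 mm.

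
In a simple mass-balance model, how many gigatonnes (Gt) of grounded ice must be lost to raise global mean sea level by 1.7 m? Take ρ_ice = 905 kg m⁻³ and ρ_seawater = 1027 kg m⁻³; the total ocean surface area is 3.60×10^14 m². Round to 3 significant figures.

Required water volume = Δh × A = 1.7 m × 3.60×10^14 m² = 6.120×10^14 m³.
ρ_w = 1027 kg m⁻³, so the mass of water = 6.120×10^14 m³ × 1027 kg m⁻³ = 6.285×10^17 kg = 6.29×10^5 Gt (and the same mass of ice, by conservation).

≈ 6.29×10^5 Gt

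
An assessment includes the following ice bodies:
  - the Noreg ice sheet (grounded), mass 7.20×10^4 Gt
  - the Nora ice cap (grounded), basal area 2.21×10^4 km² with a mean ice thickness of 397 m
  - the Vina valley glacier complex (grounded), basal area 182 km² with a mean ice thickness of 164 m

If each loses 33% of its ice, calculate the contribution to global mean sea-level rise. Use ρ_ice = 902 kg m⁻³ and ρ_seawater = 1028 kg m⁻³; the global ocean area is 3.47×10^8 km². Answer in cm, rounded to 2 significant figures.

Noreg: 0.33 × 7.20×10^4 Gt = 2.376×10^16 kg; dividing by ρ_w = 1028 kg m⁻³ gives 2.311×10^13 m³ of water.
Nora: ice volume = 2.21×10^4 km² × 397 m = 8774 km³; 0.33 × 8774 × (902/1028) = 2540 km³ of water.
Vina: ice volume = 182 km² × 164 m = 29.85 km³; 0.33 × 29.85 × (902/1028) = 8.643 km³ of water.
Total added water ≈ 2.566×10^13 m³ over 3.47×10^14 m² → Δh = 0.0740 m = 7.4 cm.

≈ 7.4 cm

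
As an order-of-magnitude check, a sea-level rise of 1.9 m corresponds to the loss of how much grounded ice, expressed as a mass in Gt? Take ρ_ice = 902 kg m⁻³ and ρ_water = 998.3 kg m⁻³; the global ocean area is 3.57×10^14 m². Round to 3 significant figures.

Required water volume = Δh × A = 1.9 m × 3.57×10^14 m² = 6.783×10^14 m³.
ρ_w = 998.3 kg m⁻³, so the mass of water = 6.783×10^14 m³ × 998.3 kg m⁻³ = 6.771×10^17 kg = 6.77×10^5 Gt (and the same mass of ice, by conservation).

≈ 6.77×10^5 Gt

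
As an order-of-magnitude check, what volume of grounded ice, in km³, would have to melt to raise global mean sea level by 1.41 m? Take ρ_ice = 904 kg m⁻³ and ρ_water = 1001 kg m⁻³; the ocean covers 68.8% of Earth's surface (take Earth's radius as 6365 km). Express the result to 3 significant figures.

Required water volume = Δh × A = 1.41 m × 3.50×10^14 m² = 4.939×10^14 m³ = 4.939×10^5 km³.
Ice volume = water volume × ρ_w/ρ_ice = 4.939×10^5 × 1001/904 = 5.47×10^5 km³.

≈ 5.47×10^5 km³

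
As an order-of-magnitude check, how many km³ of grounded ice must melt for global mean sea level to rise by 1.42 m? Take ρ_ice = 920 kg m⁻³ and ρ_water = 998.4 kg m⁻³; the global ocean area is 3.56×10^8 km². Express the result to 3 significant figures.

Required water volume = Δh × A = 1.42 m × 3.56×10^14 m² = 5.055×10^14 m³ = 5.055×10^5 km³.
Ice volume = water volume × ρ_w/ρ_ice = 5.055×10^5 × 998.4/920 = 5.49×10^5 km³.

≈ 5.49×10^5 km³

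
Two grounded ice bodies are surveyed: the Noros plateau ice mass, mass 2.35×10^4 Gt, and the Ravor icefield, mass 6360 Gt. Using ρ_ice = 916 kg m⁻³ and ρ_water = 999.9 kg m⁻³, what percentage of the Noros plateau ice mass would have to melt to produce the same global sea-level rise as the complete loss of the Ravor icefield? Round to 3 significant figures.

≈ 27.1 %

Equal sea-level rise means equal mass of meltwater, i.e. equal mass of ice lost.
Ice mass of Ravor: 6.360×10^15 kg; ice mass of Noros: 2.350×10^16 kg.
Fraction required = 6.360×10^15 / 2.350×10^16 = 0.271 → 27.1 %.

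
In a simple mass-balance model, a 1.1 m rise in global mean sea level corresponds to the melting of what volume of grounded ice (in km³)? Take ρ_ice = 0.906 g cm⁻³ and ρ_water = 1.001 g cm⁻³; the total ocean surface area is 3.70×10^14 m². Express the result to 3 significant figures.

≈ 4.50×10^5 km³

Required water volume = Δh × A = 1.1 m × 3.70×10^14 m² = 4.070×10^14 m³ = 4.070×10^5 km³.
Ice volume = water volume × ρ_w/ρ_ice = 4.070×10^5 × 1001/906 = 4.50×10^5 km³.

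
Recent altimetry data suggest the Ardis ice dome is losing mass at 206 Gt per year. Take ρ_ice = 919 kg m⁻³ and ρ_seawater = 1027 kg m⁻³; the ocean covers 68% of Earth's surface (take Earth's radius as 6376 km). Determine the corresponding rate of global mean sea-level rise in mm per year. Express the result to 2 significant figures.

≈ 0.58 mm/yr

ρ_w = 1027 kg m⁻³. Annual water volume added = 206 Gt / ρ_w = 2.060×10^14 kg / 1027 kg m⁻³ = 2.006×10^11 m³.
Δh per year = 2.006×10^11 / 3.47×10^14 = 5.77×10^-4 m = 0.58 mm.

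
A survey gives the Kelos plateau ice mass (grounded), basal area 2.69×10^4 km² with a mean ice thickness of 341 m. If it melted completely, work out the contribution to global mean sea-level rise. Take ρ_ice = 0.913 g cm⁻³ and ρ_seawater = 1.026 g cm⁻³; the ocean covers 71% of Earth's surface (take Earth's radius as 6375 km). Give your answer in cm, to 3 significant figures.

Kelos: ice volume = 2.69×10^4 km² × 341 m = 9173 km³; 9173 × (913/1026) = 8163 km³ of water.
Spread over 3.63×10^14 m² of ocean, Δh = 8.163×10^12 / 3.63×10^14 = 0.0225 m = 2.25 cm.

≈ 2.25 cm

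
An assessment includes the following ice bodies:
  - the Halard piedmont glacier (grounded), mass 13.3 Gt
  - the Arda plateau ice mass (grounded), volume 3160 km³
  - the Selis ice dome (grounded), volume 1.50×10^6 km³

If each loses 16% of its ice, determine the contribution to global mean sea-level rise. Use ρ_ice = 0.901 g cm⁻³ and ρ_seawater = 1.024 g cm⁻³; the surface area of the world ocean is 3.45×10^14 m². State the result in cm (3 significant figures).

≈ 61.3 cm

Halard: 0.16 × 13.3 Gt = 2.128×10^12 kg; dividing by ρ_w = 1.024 g cm⁻³ = 1024 kg m⁻³ gives 2.078×10^9 m³ of water.
Arda: 0.16 × 3160 km³ × (901/1024) = 444.9 km³ of water.
Selis: 0.16 × 1.50×10^6 km³ × (901/1024) = 2.112×10^5 km³ of water.
Total added water ≈ 2.116×10^14 m³ over 3.45×10^14 m² → Δh = 0.613 m = 61.3 cm.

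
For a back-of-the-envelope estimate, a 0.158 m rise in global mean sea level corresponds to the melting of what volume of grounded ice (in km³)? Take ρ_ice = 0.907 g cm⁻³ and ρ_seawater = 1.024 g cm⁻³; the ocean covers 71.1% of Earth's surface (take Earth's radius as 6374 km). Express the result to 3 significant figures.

≈ 6.48×10^4 km³

Required water volume = Δh × A = 0.158 m × 3.63×10^14 m² = 5.735×10^13 m³ = 5.735×10^4 km³.
Ice volume = water volume × ρ_w/ρ_ice = 5.735×10^4 × 1024/907 = 6.48×10^4 km³.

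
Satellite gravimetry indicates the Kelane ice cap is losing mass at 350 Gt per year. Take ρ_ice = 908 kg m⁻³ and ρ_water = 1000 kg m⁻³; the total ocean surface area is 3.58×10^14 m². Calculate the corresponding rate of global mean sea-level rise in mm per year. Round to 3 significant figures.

≈ 0.978 mm/yr

ρ_w = 1000 kg m⁻³. Annual water volume added = 350 Gt / ρ_w = 3.500×10^14 kg / 1000 kg m⁻³ = 3.500×10^11 m³.
Δh per year = 3.500×10^11 / 3.58×10^14 = 9.78×10^-4 m = 0.978 mm.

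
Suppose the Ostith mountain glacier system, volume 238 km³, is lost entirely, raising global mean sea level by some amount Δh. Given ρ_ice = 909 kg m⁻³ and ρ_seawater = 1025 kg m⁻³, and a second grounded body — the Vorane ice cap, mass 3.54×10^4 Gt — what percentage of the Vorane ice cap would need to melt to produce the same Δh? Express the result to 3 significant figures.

≈ 0.611 %

Equal sea-level rise means equal mass of meltwater, i.e. equal mass of ice lost.
Ice mass of Ostith: 2.163×10^14 kg; ice mass of Vorane: 3.540×10^16 kg.
Fraction required = 2.163×10^14 / 3.540×10^16 = 6.11×10^-3 → 0.611 %.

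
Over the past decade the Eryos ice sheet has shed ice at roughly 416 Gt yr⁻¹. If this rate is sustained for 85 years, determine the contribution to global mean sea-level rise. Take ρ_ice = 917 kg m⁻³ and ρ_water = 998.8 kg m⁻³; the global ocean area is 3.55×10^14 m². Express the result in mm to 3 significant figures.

Total mass lost = 416 Gt/yr × 85 yr = 3.536×10^4 Gt = 3.536×10^16 kg.
ρ_w = 998.8 kg m⁻³, so water volume = 3.536×10^16 / 998.8 = 3.540×10^13 m³.
Δh = 3.540×10^13 / 3.55×10^14 = 0.0997 m = 99.7 mm.

≈ 99.7 mm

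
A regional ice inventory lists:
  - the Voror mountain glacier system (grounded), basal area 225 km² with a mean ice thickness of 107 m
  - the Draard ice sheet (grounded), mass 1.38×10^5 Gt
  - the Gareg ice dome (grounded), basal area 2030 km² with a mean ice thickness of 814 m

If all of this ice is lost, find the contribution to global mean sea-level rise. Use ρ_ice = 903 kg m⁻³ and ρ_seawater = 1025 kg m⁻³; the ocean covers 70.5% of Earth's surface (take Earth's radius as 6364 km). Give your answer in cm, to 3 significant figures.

Voror: ice volume = 225 km² × 107 m = 24.07 km³; 24.07 × (903/1025) = 21.21 km³ of water.
Draard: 1.38×10^5 Gt = 1.380×10^17 kg; dividing by ρ_w = 1025 kg m⁻³ gives 1.346×10^14 m³ of water.
Gareg: ice volume = 2030 km² × 814 m = 1652 km³; 1652 × (903/1025) = 1456 km³ of water.
Total added water ≈ 1.361×10^14 m³ over 3.59×10^14 m² → Δh = 0.379 m = 37.9 cm.

≈ 37.9 cm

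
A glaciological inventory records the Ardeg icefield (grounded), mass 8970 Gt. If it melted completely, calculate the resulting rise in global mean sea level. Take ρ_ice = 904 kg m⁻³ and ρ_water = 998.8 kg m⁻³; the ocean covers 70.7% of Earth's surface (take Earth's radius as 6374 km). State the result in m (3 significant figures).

≈ 0.0249 m

Ardeg: 8970 Gt = 8.970×10^15 kg; dividing by ρ_w = 998.8 kg m⁻³ gives 8.981×10^12 m³ of water.
Spread over 3.61×10^14 m² of ocean, Δh = 8.981×10^12 / 3.61×10^14 = 0.0249 m.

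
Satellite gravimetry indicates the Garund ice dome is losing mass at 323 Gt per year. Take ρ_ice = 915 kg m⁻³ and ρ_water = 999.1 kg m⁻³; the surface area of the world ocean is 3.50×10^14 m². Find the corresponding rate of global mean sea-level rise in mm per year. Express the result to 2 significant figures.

≈ 0.92 mm/yr

ρ_w = 999.1 kg m⁻³. Annual water volume added = 323 Gt / ρ_w = 3.230×10^14 kg / 999.1 kg m⁻³ = 3.233×10^11 m³.
Δh per year = 3.233×10^11 / 3.50×10^14 = 9.24×10^-4 m = 0.92 mm.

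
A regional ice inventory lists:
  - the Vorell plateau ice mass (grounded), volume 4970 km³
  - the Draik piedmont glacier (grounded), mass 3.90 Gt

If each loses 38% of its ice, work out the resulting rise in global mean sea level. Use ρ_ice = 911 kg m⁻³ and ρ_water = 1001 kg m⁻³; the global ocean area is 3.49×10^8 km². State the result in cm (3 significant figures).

Vorell: 0.38 × 4970 km³ × (911/1001) = 1719 km³ of water.
Draik: 0.38 × 3.90 Gt = 1.482×10^12 kg; dividing by ρ_w = 1001 kg m⁻³ gives 1.481×10^9 m³ of water.
Total added water ≈ 1.720×10^12 m³ over 3.49×10^14 m² → Δh = 4.93×10^-3 m = 0.493 cm.

≈ 0.493 cm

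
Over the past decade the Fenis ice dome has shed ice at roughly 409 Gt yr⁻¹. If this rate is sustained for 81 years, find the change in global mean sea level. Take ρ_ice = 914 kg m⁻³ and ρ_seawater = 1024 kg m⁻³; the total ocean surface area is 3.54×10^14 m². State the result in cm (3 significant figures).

Total mass lost = 409 Gt/yr × 81 yr = 3.313×10^4 Gt = 3.313×10^16 kg.
ρ_w = 1024 kg m⁻³, so water volume = 3.313×10^16 / 1024 = 3.235×10^13 m³.
Δh = 3.235×10^13 / 3.54×10^14 = 0.0914 m = 9.14 cm.

≈ 9.14 cm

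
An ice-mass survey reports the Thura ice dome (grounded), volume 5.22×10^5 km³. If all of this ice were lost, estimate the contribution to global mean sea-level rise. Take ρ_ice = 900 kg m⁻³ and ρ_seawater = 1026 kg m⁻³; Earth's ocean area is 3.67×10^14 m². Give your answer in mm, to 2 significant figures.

≈ 1200 mm

Thura: 5.22×10^5 km³ × (900/1026) = 4.579×10^5 km³ of water.
Spread over 3.67×10^14 m² of ocean, Δh = 4.579×10^14 / 3.67×10^14 = 1.25 m = 1200 mm.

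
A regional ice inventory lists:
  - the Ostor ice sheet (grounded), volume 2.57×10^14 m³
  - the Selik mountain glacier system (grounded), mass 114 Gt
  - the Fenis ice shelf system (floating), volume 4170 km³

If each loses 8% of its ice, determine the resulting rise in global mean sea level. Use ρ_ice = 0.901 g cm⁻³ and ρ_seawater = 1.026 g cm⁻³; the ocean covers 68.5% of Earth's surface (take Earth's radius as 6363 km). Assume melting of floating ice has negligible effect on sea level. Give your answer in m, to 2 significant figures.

≈ 0.052 m

Ostor: 0.08 × 2.57×10^14 m³ × (901/1026) = 1.806×10^13 m³ of water.
Selik: 0.08 × 114 Gt = 9.120×10^12 kg; dividing by ρ_w = 1.026 g cm⁻³ = 1026 kg m⁻³ gives 8.889×10^9 m³ of water.
The Fenis ice shelf system is floating and already displaces its own weight of water, so its melt adds essentially nothing to sea level.
Total added water ≈ 1.806×10^13 m³ over 3.49×10^14 m² → Δh = 0.0518 m.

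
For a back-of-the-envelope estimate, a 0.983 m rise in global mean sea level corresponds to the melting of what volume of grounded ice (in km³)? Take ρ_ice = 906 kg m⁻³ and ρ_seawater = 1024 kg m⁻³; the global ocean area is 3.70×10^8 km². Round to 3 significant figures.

≈ 4.11×10^5 km³

Required water volume = Δh × A = 0.983 m × 3.70×10^14 m² = 3.637×10^14 m³ = 3.637×10^5 km³.
Ice volume = water volume × ρ_w/ρ_ice = 3.637×10^5 × 1024/906 = 4.11×10^5 km³.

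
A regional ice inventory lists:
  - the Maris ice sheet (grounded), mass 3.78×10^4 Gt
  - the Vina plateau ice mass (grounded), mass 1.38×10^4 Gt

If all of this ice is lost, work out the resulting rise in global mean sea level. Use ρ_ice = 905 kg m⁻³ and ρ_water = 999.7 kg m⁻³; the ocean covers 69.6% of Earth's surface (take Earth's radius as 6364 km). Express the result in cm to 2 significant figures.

Maris: 3.78×10^4 Gt = 3.780×10^16 kg; dividing by ρ_w = 999.7 kg m⁻³ gives 3.781×10^13 m³ of water.
Vina: 1.38×10^4 Gt = 1.380×10^16 kg; dividing by ρ_w = 999.7 kg m⁻³ gives 1.380×10^13 m³ of water.
Total added water ≈ 5.162×10^13 m³ over 3.54×10^14 m² → Δh = 0.146 m = 15 cm.

≈ 15 cm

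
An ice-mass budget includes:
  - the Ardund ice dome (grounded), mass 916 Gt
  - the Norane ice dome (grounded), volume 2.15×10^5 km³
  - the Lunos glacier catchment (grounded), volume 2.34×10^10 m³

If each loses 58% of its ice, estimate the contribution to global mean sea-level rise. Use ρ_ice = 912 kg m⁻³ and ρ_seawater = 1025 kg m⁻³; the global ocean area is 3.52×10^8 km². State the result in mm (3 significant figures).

Ardund: 0.58 × 916 Gt = 5.313×10^14 kg; dividing by ρ_w = 1025 kg m⁻³ gives 5.183×10^11 m³ of water.
Norane: 0.58 × 2.15×10^5 km³ × (912/1025) = 1.110×10^5 km³ of water.
Lunos: 0.58 × 2.34×10^10 m³ × (912/1025) = 1.208×10^10 m³ of water.
Total added water ≈ 1.115×10^14 m³ over 3.52×10^14 m² → Δh = 0.317 m = 317 mm.

≈ 317 mm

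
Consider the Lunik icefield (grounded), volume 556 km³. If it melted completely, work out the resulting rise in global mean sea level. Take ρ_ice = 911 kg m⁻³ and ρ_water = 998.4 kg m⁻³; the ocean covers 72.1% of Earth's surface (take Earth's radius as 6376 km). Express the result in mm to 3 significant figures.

Lunik: 556 km³ × (911/998.4) = 507.3 km³ of water.
Spread over 3.68×10^14 m² of ocean, Δh = 5.073×10^11 / 3.68×10^14 = 1.38×10^-3 m = 1.38 mm.

≈ 1.38 mm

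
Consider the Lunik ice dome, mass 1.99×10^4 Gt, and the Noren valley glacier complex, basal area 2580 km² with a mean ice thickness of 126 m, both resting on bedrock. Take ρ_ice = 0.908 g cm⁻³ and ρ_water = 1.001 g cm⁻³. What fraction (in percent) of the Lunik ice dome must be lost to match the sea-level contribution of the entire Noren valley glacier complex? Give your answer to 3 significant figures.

Equal sea-level rise means equal mass of meltwater, i.e. equal mass of ice lost.
Ice mass of Noren: 2.952×10^14 kg; ice mass of Lunik: 1.990×10^16 kg.
Fraction required = 2.952×10^14 / 1.990×10^16 = 0.0148 → 1.48 %.

≈ 1.48 %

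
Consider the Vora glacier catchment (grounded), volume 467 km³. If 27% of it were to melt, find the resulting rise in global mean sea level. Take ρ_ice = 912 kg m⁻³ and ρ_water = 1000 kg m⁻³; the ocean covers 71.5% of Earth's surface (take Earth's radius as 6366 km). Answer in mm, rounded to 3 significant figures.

≈ 0.316 mm

Vora: 0.27 × 467 km³ × (912/1000) = 115.0 km³ of water.
Spread over 3.64×10^14 m² of ocean, Δh = 1.150×10^11 / 3.64×10^14 = 3.16×10^-4 m = 0.316 mm.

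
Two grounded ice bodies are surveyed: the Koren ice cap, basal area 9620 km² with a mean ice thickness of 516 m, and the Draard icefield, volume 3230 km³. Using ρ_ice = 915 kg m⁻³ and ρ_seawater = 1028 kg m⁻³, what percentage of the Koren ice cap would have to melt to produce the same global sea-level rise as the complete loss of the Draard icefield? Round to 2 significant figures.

Equal sea-level rise means equal mass of meltwater, i.e. equal mass of ice lost.
Ice mass of Draard: 2.955×10^15 kg; ice mass of Koren: 4.542×10^15 kg.
Fraction required = 2.955×10^15 / 4.542×10^15 = 0.651 → 65 %.

≈ 65 %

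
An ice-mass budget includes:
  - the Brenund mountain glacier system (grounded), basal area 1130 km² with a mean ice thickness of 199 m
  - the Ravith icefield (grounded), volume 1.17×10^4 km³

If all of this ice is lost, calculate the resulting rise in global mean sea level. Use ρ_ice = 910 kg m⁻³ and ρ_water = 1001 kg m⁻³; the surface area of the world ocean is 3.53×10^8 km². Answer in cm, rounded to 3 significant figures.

Brenund: ice volume = 1130 km² × 199 m = 224.9 km³; 224.9 × (910/1001) = 204.4 km³ of water.
Ravith: 1.17×10^4 km³ × (910/1001) = 1.064×10^4 km³ of water.
Total added water ≈ 1.084×10^13 m³ over 3.53×10^14 m² → Δh = 0.0307 m = 3.07 cm.

≈ 3.07 cm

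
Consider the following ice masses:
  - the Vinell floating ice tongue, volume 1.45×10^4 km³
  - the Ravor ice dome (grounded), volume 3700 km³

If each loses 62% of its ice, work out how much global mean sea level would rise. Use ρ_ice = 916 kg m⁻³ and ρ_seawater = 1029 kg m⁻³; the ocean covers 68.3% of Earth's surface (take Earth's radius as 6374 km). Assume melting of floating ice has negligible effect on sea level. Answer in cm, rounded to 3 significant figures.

The Vinell floating ice tongue is floating and already displaces its own weight of water, so its melt adds essentially nothing to sea level.
Ravor: 0.62 × 3700 km³ × (916/1029) = 2042 km³ of water.
Total added water ≈ 2.042×10^12 m³ over 3.49×10^14 m² → Δh = 5.86×10^-3 m = 0.586 cm.

≈ 0.586 cm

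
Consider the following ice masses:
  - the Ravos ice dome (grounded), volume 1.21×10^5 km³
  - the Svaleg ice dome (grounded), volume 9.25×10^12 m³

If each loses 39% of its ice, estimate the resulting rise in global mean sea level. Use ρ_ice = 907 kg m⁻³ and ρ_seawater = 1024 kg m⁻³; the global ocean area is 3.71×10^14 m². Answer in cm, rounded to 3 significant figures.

≈ 12.1 cm

Ravos: 0.39 × 1.21×10^5 km³ × (907/1024) = 4.180×10^4 km³ of water.
Svaleg: 0.39 × 9.25×10^12 m³ × (907/1024) = 3.195×10^12 m³ of water.
Total added water ≈ 4.499×10^13 m³ over 3.71×10^14 m² → Δh = 0.121 m = 12.1 cm.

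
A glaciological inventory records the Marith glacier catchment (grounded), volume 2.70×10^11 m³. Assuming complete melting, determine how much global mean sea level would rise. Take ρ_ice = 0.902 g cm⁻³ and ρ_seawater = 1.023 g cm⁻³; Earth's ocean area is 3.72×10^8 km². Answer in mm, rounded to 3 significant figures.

Marith: 2.70×10^11 m³ × (902/1023) = 2.381×10^11 m³ of water.
Spread over 3.72×10^14 m² of ocean, Δh = 2.381×10^11 / 3.72×10^14 = 6.40×10^-4 m = 0.640 mm.

≈ 0.640 mm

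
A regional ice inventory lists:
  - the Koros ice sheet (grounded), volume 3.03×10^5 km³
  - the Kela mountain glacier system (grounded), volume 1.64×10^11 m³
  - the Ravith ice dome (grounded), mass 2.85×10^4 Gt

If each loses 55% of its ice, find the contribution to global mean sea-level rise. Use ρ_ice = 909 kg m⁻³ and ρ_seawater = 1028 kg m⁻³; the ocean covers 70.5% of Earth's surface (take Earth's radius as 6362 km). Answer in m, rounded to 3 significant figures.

Koros: 0.55 × 3.03×10^5 km³ × (909/1028) = 1.474×10^5 km³ of water.
Kela: 0.55 × 1.64×10^11 m³ × (909/1028) = 7.976×10^10 m³ of water.
Ravith: 0.55 × 2.85×10^4 Gt = 1.568×10^16 kg; dividing by ρ_w = 1028 kg m⁻³ gives 1.525×10^13 m³ of water.
Total added water ≈ 1.627×10^14 m³ over 3.59×10^14 m² → Δh = 0.454 m.

≈ 0.454 m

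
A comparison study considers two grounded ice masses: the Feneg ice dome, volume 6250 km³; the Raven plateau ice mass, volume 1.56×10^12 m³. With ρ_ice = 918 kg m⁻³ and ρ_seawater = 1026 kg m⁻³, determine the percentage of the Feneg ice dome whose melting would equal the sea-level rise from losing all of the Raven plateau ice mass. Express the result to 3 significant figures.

≈ 25.0 %

Equal sea-level rise means equal mass of meltwater, i.e. equal mass of ice lost.
Ice mass of Raven: 1.432×10^15 kg; ice mass of Feneg: 5.738×10^15 kg.
Fraction required = 1.432×10^15 / 5.738×10^15 = 0.250 → 25.0 %.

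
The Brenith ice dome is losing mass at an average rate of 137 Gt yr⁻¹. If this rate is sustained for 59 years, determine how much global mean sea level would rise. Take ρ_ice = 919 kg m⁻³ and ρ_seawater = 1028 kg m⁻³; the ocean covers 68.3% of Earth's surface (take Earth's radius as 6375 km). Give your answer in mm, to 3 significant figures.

≈ 22.5 mm

Total mass lost = 137 Gt/yr × 59 yr = 8083 Gt = 8.083×10^15 kg.
ρ_w = 1028 kg m⁻³, so water volume = 8.083×10^15 / 1028 = 7.863×10^12 m³.
Δh = 7.863×10^12 / 3.49×10^14 = 0.0225 m = 22.5 mm.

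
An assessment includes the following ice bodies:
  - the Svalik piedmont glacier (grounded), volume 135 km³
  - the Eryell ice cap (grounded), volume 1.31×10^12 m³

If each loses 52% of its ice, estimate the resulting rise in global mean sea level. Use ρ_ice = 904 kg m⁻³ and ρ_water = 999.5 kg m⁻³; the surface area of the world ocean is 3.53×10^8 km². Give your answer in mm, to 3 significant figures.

≈ 1.93 mm

Svalik: 0.52 × 135 km³ × (904/999.5) = 63.49 km³ of water.
Eryell: 0.52 × 1.31×10^12 m³ × (904/999.5) = 6.161×10^11 m³ of water.
Total added water ≈ 6.796×10^11 m³ over 3.53×10^14 m² → Δh = 1.93×10^-3 m = 1.93 mm.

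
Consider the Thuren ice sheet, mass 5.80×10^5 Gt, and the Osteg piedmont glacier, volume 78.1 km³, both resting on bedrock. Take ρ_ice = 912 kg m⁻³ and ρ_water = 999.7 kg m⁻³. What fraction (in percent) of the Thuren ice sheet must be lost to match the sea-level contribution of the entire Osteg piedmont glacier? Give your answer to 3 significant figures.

≈ 0.0123 %

Equal sea-level rise means equal mass of meltwater, i.e. equal mass of ice lost.
Ice mass of Osteg: 7.123×10^13 kg; ice mass of Thuren: 5.800×10^17 kg.
Fraction required = 7.123×10^13 / 5.800×10^17 = 1.23×10^-4 → 0.0123 %.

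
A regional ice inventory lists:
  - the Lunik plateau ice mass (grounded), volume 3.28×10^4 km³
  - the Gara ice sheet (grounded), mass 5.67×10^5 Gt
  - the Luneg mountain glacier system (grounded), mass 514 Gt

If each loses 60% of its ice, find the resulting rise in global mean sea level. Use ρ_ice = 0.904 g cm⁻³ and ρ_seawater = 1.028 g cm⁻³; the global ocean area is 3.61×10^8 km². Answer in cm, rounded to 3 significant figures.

≈ 96.5 cm

Lunik: 0.6 × 3.28×10^4 km³ × (904/1028) = 1.731×10^4 km³ of water.
Gara: 0.6 × 5.67×10^5 Gt = 3.402×10^17 kg; dividing by ρ_w = 1.028 g cm⁻³ = 1028 kg m⁻³ gives 3.309×10^14 m³ of water.
Luneg: 0.6 × 514 Gt = 3.084×10^14 kg; dividing by ρ_w = 1028 kg m⁻³ gives 3.000×10^11 m³ of water.
Total added water ≈ 3.485×10^14 m³ over 3.61×10^14 m² → Δh = 0.965 m = 96.5 cm.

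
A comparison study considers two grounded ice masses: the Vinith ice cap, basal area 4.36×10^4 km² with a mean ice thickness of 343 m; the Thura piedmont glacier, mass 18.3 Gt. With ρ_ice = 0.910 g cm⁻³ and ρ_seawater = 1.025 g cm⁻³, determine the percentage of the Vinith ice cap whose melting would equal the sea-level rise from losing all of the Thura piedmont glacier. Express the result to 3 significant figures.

Equal sea-level rise means equal mass of meltwater, i.e. equal mass of ice lost.
Ice mass of Thura: 1.830×10^13 kg; ice mass of Vinith: 1.361×10^16 kg.
Fraction required = 1.830×10^13 / 1.361×10^16 = 1.34×10^-3 → 0.134 %.

≈ 0.134 %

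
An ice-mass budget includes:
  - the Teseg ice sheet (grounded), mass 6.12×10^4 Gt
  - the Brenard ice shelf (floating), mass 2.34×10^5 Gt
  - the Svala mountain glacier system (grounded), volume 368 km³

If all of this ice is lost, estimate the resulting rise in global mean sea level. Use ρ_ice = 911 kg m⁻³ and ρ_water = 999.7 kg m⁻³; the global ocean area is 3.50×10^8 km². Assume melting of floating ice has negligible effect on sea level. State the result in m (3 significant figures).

Teseg: 6.12×10^4 Gt = 6.120×10^16 kg; dividing by ρ_w = 999.7 kg m⁻³ gives 6.122×10^13 m³ of water.
The Brenard ice shelf is floating and already displaces its own weight of water, so its melt adds essentially nothing to sea level.
Svala: 368 km³ × (911/999.7) = 335.3 km³ of water.
Total added water ≈ 6.155×10^13 m³ over 3.50×10^14 m² → Δh = 0.176 m.

≈ 0.176 m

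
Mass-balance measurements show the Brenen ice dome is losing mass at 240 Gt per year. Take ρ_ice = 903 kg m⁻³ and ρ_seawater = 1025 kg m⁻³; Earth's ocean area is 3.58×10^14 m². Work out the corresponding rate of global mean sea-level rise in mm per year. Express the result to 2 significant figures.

≈ 0.65 mm/yr

ρ_w = 1025 kg m⁻³. Annual water volume added = 240 Gt / ρ_w = 2.400×10^14 kg / 1025 kg m⁻³ = 2.341×10^11 m³.
Δh per year = 2.341×10^11 / 3.58×10^14 = 6.54×10^-4 m = 0.65 mm.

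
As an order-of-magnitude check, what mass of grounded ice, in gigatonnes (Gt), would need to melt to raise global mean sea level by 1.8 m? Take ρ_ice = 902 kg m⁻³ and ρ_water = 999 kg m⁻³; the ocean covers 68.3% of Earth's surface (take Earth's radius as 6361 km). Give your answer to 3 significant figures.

≈ 6.24×10^5 Gt

Required water volume = Δh × A = 1.8 m × 3.47×10^14 m² = 6.251×10^14 m³.
ρ_w = 999 kg m⁻³, so the mass of water = 6.251×10^14 m³ × 999 kg m⁻³ = 6.245×10^17 kg = 6.24×10^5 Gt (and the same mass of ice, by conservation).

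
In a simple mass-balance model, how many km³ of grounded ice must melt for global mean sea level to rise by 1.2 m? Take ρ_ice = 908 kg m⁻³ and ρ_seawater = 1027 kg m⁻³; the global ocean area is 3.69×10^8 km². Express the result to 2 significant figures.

≈ 5.0×10^5 km³

Required water volume = Δh × A = 1.2 m × 3.69×10^14 m² = 4.428×10^14 m³ = 4.428×10^5 km³.
Ice volume = water volume × ρ_w/ρ_ice = 4.428×10^5 × 1027/908 = 5.0×10^5 km³.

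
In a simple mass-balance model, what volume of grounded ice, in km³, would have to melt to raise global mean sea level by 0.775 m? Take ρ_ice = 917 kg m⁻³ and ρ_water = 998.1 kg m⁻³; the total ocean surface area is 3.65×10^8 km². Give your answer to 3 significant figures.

≈ 3.08×10^5 km³

Required water volume = Δh × A = 0.775 m × 3.65×10^14 m² = 2.829×10^14 m³ = 2.829×10^5 km³.
Ice volume = water volume × ρ_w/ρ_ice = 2.829×10^5 × 998.1/917 = 3.08×10^5 km³.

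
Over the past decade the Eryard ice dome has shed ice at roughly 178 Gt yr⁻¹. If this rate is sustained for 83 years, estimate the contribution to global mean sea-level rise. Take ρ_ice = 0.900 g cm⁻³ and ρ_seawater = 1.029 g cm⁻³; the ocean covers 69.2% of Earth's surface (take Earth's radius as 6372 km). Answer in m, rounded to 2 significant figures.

≈ 0.041 m

Total mass lost = 178 Gt/yr × 83 yr = 1.477×10^4 Gt = 1.477×10^16 kg.
ρ_w = 1.029 g cm⁻³ = 1029 kg m⁻³, so water volume = 1.477×10^16 / 1029 = 1.436×10^13 m³.
Δh = 1.436×10^13 / 3.53×10^14 = 0.0407 m.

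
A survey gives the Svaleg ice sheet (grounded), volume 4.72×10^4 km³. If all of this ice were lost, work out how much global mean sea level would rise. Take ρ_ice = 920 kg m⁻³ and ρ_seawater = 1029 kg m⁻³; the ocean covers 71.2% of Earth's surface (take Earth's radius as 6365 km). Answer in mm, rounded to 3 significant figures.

≈ 116 mm

Svaleg: 4.72×10^4 km³ × (920/1029) = 4.220×10^4 km³ of water.
Spread over 3.62×10^14 m² of ocean, Δh = 4.220×10^13 / 3.62×10^14 = 0.116 m = 116 mm.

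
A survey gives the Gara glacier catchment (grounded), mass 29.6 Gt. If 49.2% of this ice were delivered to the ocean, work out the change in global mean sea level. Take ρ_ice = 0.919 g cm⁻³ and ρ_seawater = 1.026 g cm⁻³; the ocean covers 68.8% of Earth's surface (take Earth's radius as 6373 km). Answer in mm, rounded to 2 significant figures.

≈ 0.040 mm

Gara: 0.492 × 29.6 Gt = 1.456×10^13 kg; dividing by ρ_w = 1.026 g cm⁻³ = 1026 kg m⁻³ gives 1.419×10^10 m³ of water.
Spread over 3.51×10^14 m² of ocean, Δh = 1.419×10^10 / 3.51×10^14 = 4.04×10^-5 m = 0.040 mm.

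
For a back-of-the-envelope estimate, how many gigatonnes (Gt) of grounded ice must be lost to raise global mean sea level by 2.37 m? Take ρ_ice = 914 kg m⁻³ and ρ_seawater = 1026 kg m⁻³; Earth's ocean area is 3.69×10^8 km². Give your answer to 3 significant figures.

≈ 8.97×10^5 Gt

Required water volume = Δh × A = 2.37 m × 3.69×10^14 m² = 8.745×10^14 m³.
ρ_w = 1026 kg m⁻³, so the mass of water = 8.745×10^14 m³ × 1026 kg m⁻³ = 8.973×10^17 kg = 8.97×10^5 Gt (and the same mass of ice, by conservation).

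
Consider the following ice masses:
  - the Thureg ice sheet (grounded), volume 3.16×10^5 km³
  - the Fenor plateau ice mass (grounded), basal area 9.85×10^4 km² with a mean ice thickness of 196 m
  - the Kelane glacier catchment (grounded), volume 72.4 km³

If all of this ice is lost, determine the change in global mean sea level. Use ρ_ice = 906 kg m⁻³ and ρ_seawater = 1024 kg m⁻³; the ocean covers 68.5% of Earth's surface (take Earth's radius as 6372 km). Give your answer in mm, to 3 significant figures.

≈ 849 mm

Thureg: 3.16×10^5 km³ × (906/1024) = 2.796×10^5 km³ of water.
Fenor: ice volume = 9.85×10^4 km² × 196 m = 1.931×10^4 km³; 1.931×10^4 × (906/1024) = 1.708×10^4 km³ of water.
Kelane: 72.4 km³ × (906/1024) = 64.06 km³ of water.
Total added water ≈ 2.967×10^14 m³ over 3.50×10^14 m² → Δh = 0.849 m = 849 mm.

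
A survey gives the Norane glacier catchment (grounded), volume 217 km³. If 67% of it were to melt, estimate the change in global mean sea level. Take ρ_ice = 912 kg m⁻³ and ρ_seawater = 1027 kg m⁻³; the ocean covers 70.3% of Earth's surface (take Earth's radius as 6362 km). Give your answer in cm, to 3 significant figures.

≈ 0.0361 cm

Norane: 0.67 × 217 km³ × (912/1027) = 129.1 km³ of water.
Spread over 3.58×10^14 m² of ocean, Δh = 1.291×10^11 / 3.58×10^14 = 3.61×10^-4 m = 0.0361 cm.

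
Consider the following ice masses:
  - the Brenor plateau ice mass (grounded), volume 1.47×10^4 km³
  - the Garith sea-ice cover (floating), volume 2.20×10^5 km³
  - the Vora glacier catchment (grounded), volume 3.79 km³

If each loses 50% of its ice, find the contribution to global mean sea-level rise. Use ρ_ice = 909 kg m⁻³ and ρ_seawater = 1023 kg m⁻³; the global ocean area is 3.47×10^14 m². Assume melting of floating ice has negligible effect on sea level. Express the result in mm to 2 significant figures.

Brenor: 0.5 × 1.47×10^4 km³ × (909/1023) = 6531 km³ of water.
The Garith sea-ice cover is floating and already displaces its own weight of water, so its melt adds essentially nothing to sea level.
Vora: 0.5 × 3.79 km³ × (909/1023) = 1.684 km³ of water.
Total added water ≈ 6.533×10^12 m³ over 3.47×10^14 m² → Δh = 0.0188 m = 19 mm.

≈ 19 mm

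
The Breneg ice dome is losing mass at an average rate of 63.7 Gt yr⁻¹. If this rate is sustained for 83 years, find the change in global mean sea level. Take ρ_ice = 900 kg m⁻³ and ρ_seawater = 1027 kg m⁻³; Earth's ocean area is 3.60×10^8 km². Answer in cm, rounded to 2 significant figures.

Total mass lost = 63.7 Gt/yr × 83 yr = 5287 Gt = 5.287×10^15 kg.
ρ_w = 1027 kg m⁻³, so water volume = 5.287×10^15 / 1027 = 5.148×10^12 m³.
Δh = 5.148×10^12 / 3.60×10^14 = 0.0143 m = 1.4 cm.

≈ 1.4 cm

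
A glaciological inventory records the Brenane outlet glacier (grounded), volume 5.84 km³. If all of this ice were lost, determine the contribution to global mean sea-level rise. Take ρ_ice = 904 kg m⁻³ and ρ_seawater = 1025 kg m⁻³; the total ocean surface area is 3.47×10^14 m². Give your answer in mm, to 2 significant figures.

Brenane: 5.84 km³ × (904/1025) = 5.151 km³ of water.
Spread over 3.47×10^14 m² of ocean, Δh = 5.151×10^9 / 3.47×10^14 = 1.48×10^-5 m = 0.015 mm.

≈ 0.015 mm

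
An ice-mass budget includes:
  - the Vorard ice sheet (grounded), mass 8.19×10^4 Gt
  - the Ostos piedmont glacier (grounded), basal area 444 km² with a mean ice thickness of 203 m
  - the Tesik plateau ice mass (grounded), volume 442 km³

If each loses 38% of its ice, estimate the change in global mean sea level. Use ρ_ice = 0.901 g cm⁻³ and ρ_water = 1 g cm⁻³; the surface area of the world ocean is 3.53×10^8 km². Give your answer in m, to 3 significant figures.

≈ 0.0887 m

Vorard: 0.38 × 8.19×10^4 Gt = 3.112×10^16 kg; dividing by ρ_w = 1 g cm⁻³ = 1000 kg m⁻³ gives 3.112×10^13 m³ of water.
Ostos: ice volume = 444 km² × 203 m = 90.13 km³; 0.38 × 90.13 × (901/1000) = 30.86 km³ of water.
Tesik: 0.38 × 442 km³ × (901/1000) = 151.3 km³ of water.
Total added water ≈ 3.130×10^13 m³ over 3.53×10^14 m² → Δh = 0.0887 m.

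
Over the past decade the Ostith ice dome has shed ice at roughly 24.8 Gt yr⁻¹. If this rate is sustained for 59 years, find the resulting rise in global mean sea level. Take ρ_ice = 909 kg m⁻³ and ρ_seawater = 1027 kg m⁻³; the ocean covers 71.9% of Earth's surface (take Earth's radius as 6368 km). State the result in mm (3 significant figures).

≈ 3.89 mm

Total mass lost = 24.8 Gt/yr × 59 yr = 1463 Gt = 1.463×10^15 kg.
ρ_w = 1027 kg m⁻³, so water volume = 1.463×10^15 / 1027 = 1.425×10^12 m³.
Δh = 1.425×10^12 / 3.66×10^14 = 3.89×10^-3 m = 3.89 mm.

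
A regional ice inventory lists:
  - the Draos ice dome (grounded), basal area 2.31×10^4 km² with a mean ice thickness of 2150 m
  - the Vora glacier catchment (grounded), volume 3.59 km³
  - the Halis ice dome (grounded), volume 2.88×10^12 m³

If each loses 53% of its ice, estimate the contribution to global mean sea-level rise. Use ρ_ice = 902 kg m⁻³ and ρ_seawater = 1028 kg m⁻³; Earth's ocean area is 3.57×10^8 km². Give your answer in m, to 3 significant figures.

≈ 0.0685 m

Draos: ice volume = 2.31×10^4 km² × 2150 m = 4.966×10^4 km³; 0.53 × 4.966×10^4 × (902/1028) = 2.310×10^4 km³ of water.
Vora: 0.53 × 3.59 km³ × (902/1028) = 1.669 km³ of water.
Halis: 0.53 × 2.88×10^12 m³ × (902/1028) = 1.339×10^12 m³ of water.
Total added water ≈ 2.444×10^13 m³ over 3.57×10^14 m² → Δh = 0.0685 m.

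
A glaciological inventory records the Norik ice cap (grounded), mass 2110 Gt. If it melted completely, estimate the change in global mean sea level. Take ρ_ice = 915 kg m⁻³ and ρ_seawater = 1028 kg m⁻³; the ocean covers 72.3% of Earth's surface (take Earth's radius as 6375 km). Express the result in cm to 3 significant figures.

≈ 0.556 cm

Norik: 2110 Gt = 2.110×10^15 kg; dividing by ρ_w = 1028 kg m⁻³ gives 2.053×10^12 m³ of water.
Spread over 3.69×10^14 m² of ocean, Δh = 2.053×10^12 / 3.69×10^14 = 5.56×10^-3 m = 0.556 cm.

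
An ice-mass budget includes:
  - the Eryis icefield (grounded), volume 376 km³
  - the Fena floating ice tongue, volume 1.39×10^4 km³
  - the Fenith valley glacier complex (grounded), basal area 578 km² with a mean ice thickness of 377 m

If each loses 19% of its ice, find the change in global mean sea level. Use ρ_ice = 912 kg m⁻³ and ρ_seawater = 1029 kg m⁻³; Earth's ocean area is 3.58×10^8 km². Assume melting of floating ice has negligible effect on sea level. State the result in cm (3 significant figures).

≈ 0.0279 cm

Eryis: 0.19 × 376 km³ × (912/1029) = 63.32 km³ of water.
The Fena floating ice tongue is floating and already displaces its own weight of water, so its melt adds essentially nothing to sea level.
Fenith: ice volume = 578 km² × 377 m = 217.9 km³; 0.19 × 217.9 × (912/1029) = 36.69 km³ of water.
Total added water ≈ 1.000×10^11 m³ over 3.58×10^14 m² → Δh = 2.79×10^-4 m = 0.0279 cm.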